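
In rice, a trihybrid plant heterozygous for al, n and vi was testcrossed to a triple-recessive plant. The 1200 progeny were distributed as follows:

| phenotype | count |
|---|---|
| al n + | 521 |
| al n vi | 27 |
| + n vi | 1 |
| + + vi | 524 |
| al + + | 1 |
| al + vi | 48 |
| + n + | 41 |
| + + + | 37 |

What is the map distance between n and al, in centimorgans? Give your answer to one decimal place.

The two most frequent reciprocal classes, al n + and + + vi, are the parental types, so the F1 was al n + / + + vi.
The two rarest classes, al + + and + n vi, are the double crossovers. Comparing them with the parentals, only the n allele has switched, so n is the middle locus and the order is al – n – vi.
Crossovers in the al–n interval produce the single-crossover classes + n + and al + vi (41 + 48 = 89) plus the double crossovers (2).
RF(al–n) = (89 + 2) / 1200 = 91/1200 = 0.0758 → 7.6 centimorgans.

7.6 centimorgans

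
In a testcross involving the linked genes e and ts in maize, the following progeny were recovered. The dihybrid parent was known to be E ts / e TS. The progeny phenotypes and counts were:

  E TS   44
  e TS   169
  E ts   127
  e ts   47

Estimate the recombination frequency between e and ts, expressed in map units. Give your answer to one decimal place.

23.5 map units

The recombinant classes are E TS and e ts: 44 + 47 = 91.
Recombination frequency = 91/387 = 0.2351 ≈ 23.5%, i.e. 23.5 map units.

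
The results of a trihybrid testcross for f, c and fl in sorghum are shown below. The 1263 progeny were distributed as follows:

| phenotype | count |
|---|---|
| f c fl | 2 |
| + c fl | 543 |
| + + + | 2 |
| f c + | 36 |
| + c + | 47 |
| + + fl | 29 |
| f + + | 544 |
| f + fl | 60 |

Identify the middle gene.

The two most frequent reciprocal classes, + c fl and f + +, are the parental types, so the F1 was + c fl / f + +.
The two rarest classes, f c fl and + + +, are the double crossovers. Comparing them with the parentals, only the f allele has switched, so f is the middle locus and the order is fl – f – c.

f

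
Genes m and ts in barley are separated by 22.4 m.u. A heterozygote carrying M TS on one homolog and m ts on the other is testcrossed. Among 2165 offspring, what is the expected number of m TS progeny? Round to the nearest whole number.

242

A map distance of 22.4 m.u. corresponds to a recombination frequency of 0.224.
The F1 is M TS / m ts, so m TS is a recombinant gamete class with expected frequency r/2 = 0.224/2 = 0.1120.
Expected number = 0.1120 × 2165 = 242.48 ≈ 242.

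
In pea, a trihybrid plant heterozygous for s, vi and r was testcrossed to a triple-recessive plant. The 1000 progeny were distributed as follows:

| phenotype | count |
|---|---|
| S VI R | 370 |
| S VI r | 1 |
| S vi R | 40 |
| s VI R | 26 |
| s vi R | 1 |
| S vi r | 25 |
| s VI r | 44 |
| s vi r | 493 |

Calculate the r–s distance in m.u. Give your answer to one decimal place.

5.3 m.u.

The two most frequent reciprocal classes, S VI R and s vi r, are the parental types, so the F1 was S VI R / s vi r.
The two rarest classes, S VI r and s vi R, are the double crossovers. Comparing them with the parentals, only the r allele has switched, so r is the middle locus and the order is s – r – vi.
Crossovers in the s–r interval produce the single-crossover classes s VI R and S vi r (26 + 25 = 51) plus the double crossovers (2).
RF(s–r) = (51 + 2) / 1000 = 53/1000 = 0.0530 → 5.3 m.u.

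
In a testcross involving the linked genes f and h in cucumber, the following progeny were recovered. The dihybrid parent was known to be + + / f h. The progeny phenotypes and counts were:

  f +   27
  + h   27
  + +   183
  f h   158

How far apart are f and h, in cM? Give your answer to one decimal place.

13.7 cM

The recombinant classes are + h and f +: 27 + 27 = 54.
Recombination frequency = 54/395 = 0.1367 ≈ 13.7%, i.e. 13.7 cM.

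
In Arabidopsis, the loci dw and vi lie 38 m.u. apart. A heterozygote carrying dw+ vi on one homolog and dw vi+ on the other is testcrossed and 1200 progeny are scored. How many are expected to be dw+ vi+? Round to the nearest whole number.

A map distance of 38 m.u. corresponds to a recombination frequency of 0.380.
The F1 is dw+ vi / dw vi+, so dw+ vi+ is a recombinant gamete class with expected frequency r/2 = 0.380/2 = 0.1900.
Expected number = 0.1900 × 1200 = 228.00 ≈ 228.

228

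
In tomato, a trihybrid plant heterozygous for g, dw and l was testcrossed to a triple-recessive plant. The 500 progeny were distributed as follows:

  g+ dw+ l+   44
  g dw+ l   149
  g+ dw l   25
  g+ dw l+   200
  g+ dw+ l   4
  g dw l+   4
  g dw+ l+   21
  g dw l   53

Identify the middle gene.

The two most frequent reciprocal classes, g dw+ l and g+ dw l+, are the parental types, so the F1 was g dw+ l / g+ dw l+.
The two rarest classes, g+ dw+ l and g dw l+, are the double crossovers. Comparing them with the parentals, only the g allele has switched, so g is the middle locus and the order is l – g – dw.

g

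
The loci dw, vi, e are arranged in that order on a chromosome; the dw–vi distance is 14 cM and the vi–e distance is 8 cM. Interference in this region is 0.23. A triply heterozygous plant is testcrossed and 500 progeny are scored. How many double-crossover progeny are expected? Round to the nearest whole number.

Map distances give recombination frequencies of 0.140 and 0.080 for the two intervals.
With interference 0.23 (so coincidence = 0.77), expected double-crossover frequency = 0.140 × 0.080 × 0.77 = 0.00862.
Expected number = 0.00862 × 500 = 4.31 ≈ 4.

4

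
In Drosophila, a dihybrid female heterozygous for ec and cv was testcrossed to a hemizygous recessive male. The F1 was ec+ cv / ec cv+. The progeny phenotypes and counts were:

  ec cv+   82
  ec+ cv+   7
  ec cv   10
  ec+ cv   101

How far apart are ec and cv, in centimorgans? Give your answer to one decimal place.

8.5 centimorgans

The recombinant classes are ec+ cv+ and ec cv: 7 + 10 = 17.
Recombination frequency = 17/200 = 0.0850 ≈ 8.5%, i.e. 8.5 centimorgans.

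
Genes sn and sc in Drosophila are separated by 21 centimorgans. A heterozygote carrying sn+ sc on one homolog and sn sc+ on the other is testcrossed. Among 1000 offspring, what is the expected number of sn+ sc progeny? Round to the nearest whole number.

A map distance of 21 centimorgans corresponds to a recombination frequency of 0.210.
The F1 is sn+ sc / sn sc+, so sn+ sc is a parental gamete class with expected frequency (1 − r)/2 = 0.790/2 = 0.3950.
Expected number = 0.3950 × 1000 = 395.00 ≈ 395.

395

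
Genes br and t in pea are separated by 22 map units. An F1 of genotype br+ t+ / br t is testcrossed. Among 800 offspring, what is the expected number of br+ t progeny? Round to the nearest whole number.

A map distance of 22 map units corresponds to a recombination frequency of 0.220.
The F1 is br+ t+ / br t, so br+ t is a recombinant gamete class with expected frequency r/2 = 0.220/2 = 0.1100.
Expected number = 0.1100 × 800 = 88.00 ≈ 88.

88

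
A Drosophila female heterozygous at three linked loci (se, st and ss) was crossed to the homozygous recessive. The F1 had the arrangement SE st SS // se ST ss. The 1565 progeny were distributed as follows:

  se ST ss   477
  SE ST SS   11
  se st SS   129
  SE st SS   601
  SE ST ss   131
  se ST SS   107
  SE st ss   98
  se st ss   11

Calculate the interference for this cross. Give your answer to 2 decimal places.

0.46

The two rarest classes, SE ST SS and se st ss, are the double crossovers. Comparing them with the parentals, only the st allele has switched, so st is the middle locus and the order is se – st – ss.
se–st: (260 + 22)/1565 = 0.1802; st–ss: (205 + 22)/1565 = 0.1450.
Expected DCO frequency = 0.1802 × 0.1450 ≈ 0.02613; observed = 22/1565 ≈ 0.01406.
Coefficient of coincidence = 0.01406/0.02613 ≈ 0.54; interference = 1 − 0.54 = 0.46.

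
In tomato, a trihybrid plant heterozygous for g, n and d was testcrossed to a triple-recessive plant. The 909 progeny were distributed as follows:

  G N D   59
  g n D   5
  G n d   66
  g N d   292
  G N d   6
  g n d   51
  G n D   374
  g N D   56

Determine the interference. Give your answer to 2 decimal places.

0.38

The two most frequent reciprocal classes, G n D and g N d, are the parental types, so the F1 was G n D / g N d.
The two rarest classes, g n D and G N d, are the double crossovers. Comparing them with the parentals, only the g allele has switched, so g is the middle locus and the order is n – g – d.
n–g: (110 + 11)/909 = 0.1331; g–d: (122 + 11)/909 = 0.1463.
Expected DCO frequency = 0.1331 × 0.1463 ≈ 0.01947; observed = 11/909 ≈ 0.01210.
Coefficient of coincidence = 0.01210/0.01947 ≈ 0.62; interference = 1 − 0.62 = 0.38.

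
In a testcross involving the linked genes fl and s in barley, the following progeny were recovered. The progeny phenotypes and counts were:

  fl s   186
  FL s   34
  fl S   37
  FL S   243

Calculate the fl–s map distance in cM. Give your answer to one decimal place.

14.2 cM

The two most frequent classes, FL S (243) and fl s (186), are the parental types, so the F1 was FL S / fl s.
The recombinant classes are FL s and fl S: 34 + 37 = 71.
Recombination frequency = 71/500 = 0.1420 ≈ 14.2%, i.e. 14.2 cM.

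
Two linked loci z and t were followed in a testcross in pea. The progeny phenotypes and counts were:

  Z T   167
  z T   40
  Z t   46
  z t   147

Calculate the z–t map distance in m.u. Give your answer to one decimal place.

The two most frequent classes, Z T (167) and z t (147), are the parental types, so the F1 was Z T / z t.
The recombinant classes are Z t and z T: 46 + 40 = 86.
Recombination frequency = 86/400 = 0.2150 ≈ 21.5%, i.e. 21.5 m.u.

21.5 m.u.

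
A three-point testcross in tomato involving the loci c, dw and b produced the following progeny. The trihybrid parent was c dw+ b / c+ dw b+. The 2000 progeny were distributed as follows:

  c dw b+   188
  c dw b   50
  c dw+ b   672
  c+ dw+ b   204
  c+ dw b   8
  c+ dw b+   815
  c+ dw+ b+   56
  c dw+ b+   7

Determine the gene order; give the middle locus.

The two rarest classes, c dw+ b+ and c+ dw b, are the double crossovers. Comparing them with the parentals, only the b allele has switched, so b is the middle locus and the order is dw – b – c.

b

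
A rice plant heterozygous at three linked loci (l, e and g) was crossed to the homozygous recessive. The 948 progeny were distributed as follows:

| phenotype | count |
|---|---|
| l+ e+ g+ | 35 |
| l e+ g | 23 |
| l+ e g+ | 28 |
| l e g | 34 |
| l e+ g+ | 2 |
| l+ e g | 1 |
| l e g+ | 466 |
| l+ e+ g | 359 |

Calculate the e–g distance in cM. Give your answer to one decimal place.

7.6 cM

The two most frequent reciprocal classes, l+ e+ g and l e g+, are the parental types, so the F1 was l+ e+ g / l e g+.
The two rarest classes, l+ e g and l e+ g+, are the double crossovers. Comparing them with the parentals, only the e allele has switched, so e is the middle locus and the order is g – e – l.
Crossovers in the g–e interval produce the single-crossover classes l+ e+ g+ and l e g (35 + 34 = 69) plus the double crossovers (3).
RF(g–e) = (69 + 3) / 948 = 72/948 = 0.0759 → 7.6 cM.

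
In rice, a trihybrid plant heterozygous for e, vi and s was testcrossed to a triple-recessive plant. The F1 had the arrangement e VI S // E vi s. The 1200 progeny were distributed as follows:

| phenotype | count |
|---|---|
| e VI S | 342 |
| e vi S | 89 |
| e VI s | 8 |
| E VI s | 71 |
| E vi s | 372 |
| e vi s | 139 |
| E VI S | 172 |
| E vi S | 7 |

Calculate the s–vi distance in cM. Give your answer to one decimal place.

The two rarest classes, e VI s and E vi S, are the double crossovers. Comparing them with the parentals, only the s allele has switched, so s is the middle locus and the order is e – s – vi.
Crossovers in the s–vi interval produce the single-crossover classes e vi S and E VI s (89 + 71 = 160) plus the double crossovers (15).
RF(s–vi) = (160 + 15) / 1200 = 175/1200 = 0.1458 → 14.6 cM.

14.6 cM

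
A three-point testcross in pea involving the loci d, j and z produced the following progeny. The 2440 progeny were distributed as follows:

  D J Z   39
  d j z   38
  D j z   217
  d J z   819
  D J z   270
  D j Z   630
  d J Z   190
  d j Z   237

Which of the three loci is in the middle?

j

The two most frequent reciprocal classes, d J z and D j Z, are the parental types, so the F1 was d J z / D j Z.
The two rarest classes, d j z and D J Z, are the double crossovers. Comparing them with the parentals, only the j allele has switched, so j is the middle locus and the order is z – j – d.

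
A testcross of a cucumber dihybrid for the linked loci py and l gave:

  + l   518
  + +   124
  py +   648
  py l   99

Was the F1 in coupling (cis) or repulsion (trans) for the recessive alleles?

The two most frequent classes are + l (518) and py + (648); these are the parental (non-recombinant) types.
So the F1 carried + l on one chromosome and py + on the other — the recessive alleles are on opposite chromosomes (trans / repulsion).

trans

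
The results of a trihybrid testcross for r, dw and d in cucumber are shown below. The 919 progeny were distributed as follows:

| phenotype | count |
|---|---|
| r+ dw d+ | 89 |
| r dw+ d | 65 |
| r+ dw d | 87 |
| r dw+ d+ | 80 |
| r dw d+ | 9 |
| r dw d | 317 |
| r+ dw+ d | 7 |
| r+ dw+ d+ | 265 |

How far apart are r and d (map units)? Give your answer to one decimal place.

19.9 map units

The two most frequent reciprocal classes, r dw d and r+ dw+ d+, are the parental types, so the F1 was r dw d / r+ dw+ d+.
The two rarest classes, r dw d+ and r+ dw+ d, are the double crossovers. Comparing them with the parentals, only the d allele has switched, so d is the middle locus and the order is r – d – dw.
Crossovers in the r–d interval produce the single-crossover classes r+ dw d and r dw+ d+ (87 + 80 = 167) plus the double crossovers (16).
RF(r–d) = (167 + 16) / 919 = 183/919 = 0.1991 → 19.9 map units.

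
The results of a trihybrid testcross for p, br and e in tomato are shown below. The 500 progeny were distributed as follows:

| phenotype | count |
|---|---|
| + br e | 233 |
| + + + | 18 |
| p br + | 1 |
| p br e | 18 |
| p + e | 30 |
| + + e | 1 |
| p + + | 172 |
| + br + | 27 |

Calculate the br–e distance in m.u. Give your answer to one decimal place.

11.8 m.u.

The two most frequent reciprocal classes, p + + and + br e, are the parental types, so the F1 was p + + / + br e.
The two rarest classes, p br + and + + e, are the double crossovers. Comparing them with the parentals, only the br allele has switched, so br is the middle locus and the order is e – br – p.
Crossovers in the e–br interval produce the single-crossover classes p + e and + br + (30 + 27 = 57) plus the double crossovers (2).
RF(e–br) = (57 + 2) / 500 = 59/500 = 0.1180 → 11.8 m.u.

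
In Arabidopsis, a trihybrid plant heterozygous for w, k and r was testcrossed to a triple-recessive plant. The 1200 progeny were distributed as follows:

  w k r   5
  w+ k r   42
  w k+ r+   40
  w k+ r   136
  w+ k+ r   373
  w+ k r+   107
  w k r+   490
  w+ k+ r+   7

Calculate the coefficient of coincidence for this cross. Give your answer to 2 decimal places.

0.60

The two most frequent reciprocal classes, w+ k+ r and w k r+, are the parental types, so the F1 was w+ k+ r / w k r+.
The two rarest classes, w+ k+ r+ and w k r, are the double crossovers. Comparing them with the parentals, only the r allele has switched, so r is the middle locus and the order is w – r – k.
w–r: (243 + 12)/1200 = 0.2125; r–k: (82 + 12)/1200 = 0.0783.
Expected DCO frequency = 0.2125 × 0.0783 ≈ 0.01664; observed = 12/1200 ≈ 0.01000.
Coefficient of coincidence = 0.01000/0.01664 ≈ 0.60.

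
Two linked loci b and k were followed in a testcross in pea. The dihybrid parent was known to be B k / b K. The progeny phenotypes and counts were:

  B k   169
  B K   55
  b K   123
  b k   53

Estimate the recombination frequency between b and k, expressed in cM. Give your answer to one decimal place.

The recombinant classes are B K and b k: 55 + 53 = 108.
Recombination frequency = 108/400 = 0.2700 ≈ 27.0%, i.e. 27.0 cM.

27.0 cM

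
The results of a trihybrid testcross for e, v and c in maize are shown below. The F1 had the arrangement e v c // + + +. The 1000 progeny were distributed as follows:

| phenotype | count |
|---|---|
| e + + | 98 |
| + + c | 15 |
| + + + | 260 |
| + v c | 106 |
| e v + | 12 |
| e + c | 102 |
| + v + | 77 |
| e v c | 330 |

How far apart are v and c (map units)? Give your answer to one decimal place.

20.6 map units

The two rarest classes, e v + and + + c, are the double crossovers. Comparing them with the parentals, only the c allele has switched, so c is the middle locus and the order is v – c – e.
Crossovers in the v–c interval produce the single-crossover classes e + c and + v + (102 + 77 = 179) plus the double crossovers (27).
RF(v–c) = (179 + 27) / 1000 = 206/1000 = 0.2060 → 20.6 map units.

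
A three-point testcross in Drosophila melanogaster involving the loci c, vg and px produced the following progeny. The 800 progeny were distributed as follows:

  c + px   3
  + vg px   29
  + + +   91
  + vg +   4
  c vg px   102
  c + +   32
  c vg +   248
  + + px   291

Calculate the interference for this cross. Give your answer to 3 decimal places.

The two most frequent reciprocal classes, c vg + and + + px, are the parental types, so the F1 was c vg + / + + px.
The two rarest classes, + vg + and c + px, are the double crossovers. Comparing them with the parentals, only the c allele has switched, so c is the middle locus and the order is vg – c – px.
vg–c: (61 + 7)/800 = 0.0850; c–px: (193 + 7)/800 = 0.2500.
Expected DCO frequency = 0.0850 × 0.2500 ≈ 0.02125; observed = 7/800 ≈ 0.00875.
Coefficient of coincidence = 0.00875/0.02125 ≈ 0.412; interference = 1 − 0.412 = 0.588.

0.588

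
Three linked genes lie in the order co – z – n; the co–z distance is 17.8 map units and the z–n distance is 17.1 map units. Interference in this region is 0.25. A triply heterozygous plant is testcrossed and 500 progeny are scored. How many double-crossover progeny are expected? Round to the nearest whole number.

11

Map distances give recombination frequencies of 0.178 and 0.171 for the two intervals.
With interference 0.25 (so coincidence = 0.75), expected double-crossover frequency = 0.178 × 0.171 × 0.75 = 0.02283.
Expected number = 0.02283 × 500 = 11.41 ≈ 11.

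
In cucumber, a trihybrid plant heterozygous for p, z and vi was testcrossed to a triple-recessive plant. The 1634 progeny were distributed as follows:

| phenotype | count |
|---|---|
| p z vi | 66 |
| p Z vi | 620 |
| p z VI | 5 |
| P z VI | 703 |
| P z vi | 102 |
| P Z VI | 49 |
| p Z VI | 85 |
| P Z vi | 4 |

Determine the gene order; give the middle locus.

The two most frequent reciprocal classes, P z VI and p Z vi, are the parental types, so the F1 was P z VI / p Z vi.
The two rarest classes, p z VI and P Z vi, are the double crossovers. Comparing them with the parentals, only the p allele has switched, so p is the middle locus and the order is z – p – vi.

p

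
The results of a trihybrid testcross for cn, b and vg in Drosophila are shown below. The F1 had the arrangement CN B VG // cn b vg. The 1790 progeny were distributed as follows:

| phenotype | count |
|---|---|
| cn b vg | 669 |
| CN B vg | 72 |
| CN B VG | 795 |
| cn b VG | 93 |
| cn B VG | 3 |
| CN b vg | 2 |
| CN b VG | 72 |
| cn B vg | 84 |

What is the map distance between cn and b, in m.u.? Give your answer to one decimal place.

The two rarest classes, cn B VG and CN b vg, are the double crossovers. Comparing them with the parentals, only the cn allele has switched, so cn is the middle locus and the order is vg – cn – b.
Crossovers in the cn–b interval produce the single-crossover classes CN b VG and cn B vg (72 + 84 = 156) plus the double crossovers (5).
RF(cn–b) = (156 + 5) / 1790 = 161/1790 = 0.0899 → 9.0 m.u.

9.0 m.u.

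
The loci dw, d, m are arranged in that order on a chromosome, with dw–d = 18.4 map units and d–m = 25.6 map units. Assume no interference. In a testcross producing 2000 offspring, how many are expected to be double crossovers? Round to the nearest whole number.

Map distances give recombination frequencies of 0.184 and 0.256 for the two intervals.
With no interference, expected double-crossover frequency = 0.184 × 0.256 = 0.04710.
Expected number = 0.04710 × 2000 = 94.21 ≈ 94.

94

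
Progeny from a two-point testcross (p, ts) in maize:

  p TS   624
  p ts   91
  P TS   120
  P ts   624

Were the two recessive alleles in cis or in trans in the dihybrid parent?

trans

The two most frequent classes are P ts (624) and p TS (624); these are the parental (non-recombinant) types.
So the F1 carried P ts on one chromosome and p TS on the other — the recessive alleles are on opposite chromosomes (trans / repulsion).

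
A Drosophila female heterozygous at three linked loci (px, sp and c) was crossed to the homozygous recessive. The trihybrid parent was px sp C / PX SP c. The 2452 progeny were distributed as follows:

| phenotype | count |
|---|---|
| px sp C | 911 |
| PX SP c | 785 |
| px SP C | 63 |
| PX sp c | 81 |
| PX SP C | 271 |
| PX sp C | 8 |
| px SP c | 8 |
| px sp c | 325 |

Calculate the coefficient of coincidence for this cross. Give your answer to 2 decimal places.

The two rarest classes, PX sp C and px SP c, are the double crossovers. Comparing them with the parentals, only the px allele has switched, so px is the middle locus and the order is sp – px – c.
sp–px: (144 + 16)/2452 = 0.0653; px–c: (596 + 16)/2452 = 0.2496.
Expected DCO frequency = 0.0653 × 0.2496 ≈ 0.01630; observed = 16/2452 ≈ 0.00653.
Coefficient of coincidence = 0.00653/0.01630 ≈ 0.40.

0.40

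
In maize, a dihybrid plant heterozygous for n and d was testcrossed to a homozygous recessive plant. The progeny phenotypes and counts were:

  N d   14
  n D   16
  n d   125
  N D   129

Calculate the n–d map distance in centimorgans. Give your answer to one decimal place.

10.6 centimorgans

The two most frequent classes, N D (129) and n d (125), are the parental types, so the F1 was N D / n d.
The recombinant classes are N d and n D: 14 + 16 = 30.
Recombination frequency = 30/284 = 0.1056 ≈ 10.6%, i.e. 10.6 centimorgans.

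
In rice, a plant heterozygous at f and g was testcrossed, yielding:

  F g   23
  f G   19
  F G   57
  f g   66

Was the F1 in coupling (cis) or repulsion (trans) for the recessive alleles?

The two most frequent classes are F G (57) and f g (66); these are the parental (non-recombinant) types.
So the F1 carried F G on one chromosome and f g on the other — the recessive alleles are on the same chromosome (cis / coupling).

cis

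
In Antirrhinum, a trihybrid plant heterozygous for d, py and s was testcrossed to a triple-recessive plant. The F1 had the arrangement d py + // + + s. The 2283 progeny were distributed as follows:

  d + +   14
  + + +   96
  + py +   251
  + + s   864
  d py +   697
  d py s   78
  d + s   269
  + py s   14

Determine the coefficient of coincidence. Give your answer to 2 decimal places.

The two rarest classes, d + + and + py s, are the double crossovers. Comparing them with the parentals, only the py allele has switched, so py is the middle locus and the order is d – py – s.
d–py: (520 + 28)/2283 = 0.2400; py–s: (174 + 28)/2283 = 0.0885.
Expected DCO frequency = 0.2400 × 0.0885 ≈ 0.02124; observed = 28/2283 ≈ 0.01226.
Coefficient of coincidence = 0.01226/0.02124 ≈ 0.58.

0.58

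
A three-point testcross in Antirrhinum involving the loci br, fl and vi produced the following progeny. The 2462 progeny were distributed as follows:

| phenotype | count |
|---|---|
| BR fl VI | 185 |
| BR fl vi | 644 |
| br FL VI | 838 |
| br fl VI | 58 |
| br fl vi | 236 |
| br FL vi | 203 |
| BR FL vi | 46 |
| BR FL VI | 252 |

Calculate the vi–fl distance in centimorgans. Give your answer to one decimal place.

The two most frequent reciprocal classes, BR fl vi and br FL VI, are the parental types, so the F1 was BR fl vi / br FL VI.
The two rarest classes, BR FL vi and br fl VI, are the double crossovers. Comparing them with the parentals, only the fl allele has switched, so fl is the middle locus and the order is vi – fl – br.
Crossovers in the vi–fl interval produce the single-crossover classes BR fl VI and br FL vi (185 + 203 = 388) plus the double crossovers (104).
RF(vi–fl) = (388 + 104) / 2462 = 492/2462 = 0.1998 → 20.0 centimorgans.

20.0 centimorgans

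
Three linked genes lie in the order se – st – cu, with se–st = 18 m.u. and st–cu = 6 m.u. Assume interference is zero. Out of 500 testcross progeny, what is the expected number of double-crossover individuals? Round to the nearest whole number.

5

Map distances give recombination frequencies of 0.180 and 0.060 for the two intervals.
With no interference, expected double-crossover frequency = 0.180 × 0.060 = 0.01080.
Expected number = 0.01080 × 500 = 5.40 ≈ 5.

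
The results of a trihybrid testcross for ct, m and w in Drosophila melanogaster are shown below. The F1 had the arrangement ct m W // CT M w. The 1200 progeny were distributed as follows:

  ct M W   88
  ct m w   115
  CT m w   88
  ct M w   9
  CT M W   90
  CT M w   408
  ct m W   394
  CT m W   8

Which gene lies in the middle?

The two rarest classes, CT m W and ct M w, are the double crossovers. Comparing them with the parentals, only the ct allele has switched, so ct is the middle locus and the order is w – ct – m.

ct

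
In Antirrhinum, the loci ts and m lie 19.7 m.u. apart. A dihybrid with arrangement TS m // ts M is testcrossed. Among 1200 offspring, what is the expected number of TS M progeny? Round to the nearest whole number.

118

A map distance of 19.7 m.u. corresponds to a recombination frequency of 0.197.
The F1 is TS m / ts M, so TS M is a recombinant gamete class with expected frequency r/2 = 0.197/2 = 0.0985.
Expected number = 0.0985 × 1200 = 118.20 ≈ 118.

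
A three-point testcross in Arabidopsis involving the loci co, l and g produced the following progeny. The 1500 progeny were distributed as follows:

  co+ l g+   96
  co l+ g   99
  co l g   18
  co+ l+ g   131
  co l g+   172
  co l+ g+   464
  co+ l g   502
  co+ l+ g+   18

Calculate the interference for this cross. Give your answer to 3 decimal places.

0.310

The two most frequent reciprocal classes, co l+ g+ and co+ l g, are the parental types, so the F1 was co l+ g+ / co+ l g.
The two rarest classes, co+ l+ g+ and co l g, are the double crossovers. Comparing them with the parentals, only the co allele has switched, so co is the middle locus and the order is l – co – g.
l–co: (303 + 36)/1500 = 0.2260; co–g: (195 + 36)/1500 = 0.1540.
Expected DCO frequency = 0.2260 × 0.1540 ≈ 0.03480; observed = 36/1500 ≈ 0.02400.
Coefficient of coincidence = 0.02400/0.03480 ≈ 0.690; interference = 1 − 0.690 = 0.310.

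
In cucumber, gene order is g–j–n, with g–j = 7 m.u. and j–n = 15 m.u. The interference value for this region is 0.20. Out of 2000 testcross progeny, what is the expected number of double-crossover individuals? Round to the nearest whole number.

Map distances give recombination frequencies of 0.070 and 0.150 for the two intervals.
With interference 0.20 (so coincidence = 0.80), expected double-crossover frequency = 0.070 × 0.150 × 0.80 = 0.00840.
Expected number = 0.00840 × 2000 = 16.80 ≈ 17.

17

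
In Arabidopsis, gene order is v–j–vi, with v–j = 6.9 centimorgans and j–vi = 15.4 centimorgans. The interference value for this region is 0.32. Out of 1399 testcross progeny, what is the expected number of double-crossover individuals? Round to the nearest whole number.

10

Map distances give recombination frequencies of 0.069 and 0.154 for the two intervals.
With interference 0.32 (so coincidence = 0.68), expected double-crossover frequency = 0.069 × 0.154 × 0.68 = 0.00723.
Expected number = 0.00723 × 1399 = 10.11 ≈ 10.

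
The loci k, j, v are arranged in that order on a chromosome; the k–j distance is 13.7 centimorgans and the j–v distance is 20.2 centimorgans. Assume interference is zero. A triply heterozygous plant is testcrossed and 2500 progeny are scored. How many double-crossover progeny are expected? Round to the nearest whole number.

Map distances give recombination frequencies of 0.137 and 0.202 for the two intervals.
With no interference, expected double-crossover frequency = 0.137 × 0.202 = 0.02767.
Expected number = 0.02767 × 2500 = 69.18 ≈ 69.

69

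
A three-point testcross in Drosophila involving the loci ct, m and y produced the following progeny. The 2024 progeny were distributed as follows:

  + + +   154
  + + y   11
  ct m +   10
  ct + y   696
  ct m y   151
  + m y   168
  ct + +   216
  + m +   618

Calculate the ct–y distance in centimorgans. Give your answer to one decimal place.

The two most frequent reciprocal classes, ct + y and + m +, are the parental types, so the F1 was ct + y / + m +.
The two rarest classes, + + y and ct m +, are the double crossovers. Comparing them with the parentals, only the ct allele has switched, so ct is the middle locus and the order is m – ct – y.
Crossovers in the ct–y interval produce the single-crossover classes ct + + and + m y (216 + 168 = 384) plus the double crossovers (21).
RF(ct–y) = (384 + 21) / 2024 = 405/2024 = 0.2001 → 20.0 centimorgans.

20.0 centimorgans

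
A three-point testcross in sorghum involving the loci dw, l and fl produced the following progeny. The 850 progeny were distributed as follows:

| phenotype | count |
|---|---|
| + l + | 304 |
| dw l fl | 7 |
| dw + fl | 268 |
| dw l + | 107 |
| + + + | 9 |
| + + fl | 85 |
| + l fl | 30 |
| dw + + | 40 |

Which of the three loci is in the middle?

The two most frequent reciprocal classes, + l + and dw + fl, are the parental types, so the F1 was + l + / dw + fl.
The two rarest classes, + + + and dw l fl, are the double crossovers. Comparing them with the parentals, only the l allele has switched, so l is the middle locus and the order is fl – l – dw.

l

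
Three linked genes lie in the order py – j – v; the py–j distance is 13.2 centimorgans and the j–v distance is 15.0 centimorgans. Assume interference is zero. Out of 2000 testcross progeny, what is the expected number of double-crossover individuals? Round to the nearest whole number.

40

Map distances give recombination frequencies of 0.132 and 0.150 for the two intervals.
With no interference, expected double-crossover frequency = 0.132 × 0.150 = 0.01980.
Expected number = 0.01980 × 2000 = 39.60 ≈ 40.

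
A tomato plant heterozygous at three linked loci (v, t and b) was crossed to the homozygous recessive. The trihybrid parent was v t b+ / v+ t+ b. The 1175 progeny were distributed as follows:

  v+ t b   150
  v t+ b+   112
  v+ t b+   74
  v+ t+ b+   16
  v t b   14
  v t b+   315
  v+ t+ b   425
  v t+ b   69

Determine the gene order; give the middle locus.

The two rarest classes, v t b and v+ t+ b+, are the double crossovers. Comparing them with the parentals, only the b allele has switched, so b is the middle locus and the order is v – b – t.

b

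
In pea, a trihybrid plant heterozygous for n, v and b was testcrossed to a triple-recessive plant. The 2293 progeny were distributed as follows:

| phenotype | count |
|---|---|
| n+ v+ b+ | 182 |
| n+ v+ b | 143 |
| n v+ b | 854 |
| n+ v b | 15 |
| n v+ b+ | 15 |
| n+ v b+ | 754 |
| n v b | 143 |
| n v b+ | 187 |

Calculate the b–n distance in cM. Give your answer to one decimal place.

15.7 cM

The two most frequent reciprocal classes, n v+ b and n+ v b+, are the parental types, so the F1 was n v+ b / n+ v b+.
The two rarest classes, n v+ b+ and n+ v b, are the double crossovers. Comparing them with the parentals, only the b allele has switched, so b is the middle locus and the order is v – b – n.
Crossovers in the b–n interval produce the single-crossover classes n+ v+ b and n v b+ (143 + 187 = 330) plus the double crossovers (30).
RF(b–n) = (330 + 30) / 2293 = 360/2293 = 0.1570 → 15.7 cM.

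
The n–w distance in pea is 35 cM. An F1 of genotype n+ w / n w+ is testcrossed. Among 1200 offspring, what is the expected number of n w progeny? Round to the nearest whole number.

210

A map distance of 35 cM corresponds to a recombination frequency of 0.350.
The F1 is n+ w / n w+, so n w is a recombinant gamete class with expected frequency r/2 = 0.350/2 = 0.1750.
Expected number = 0.1750 × 1200 = 210.00 ≈ 210.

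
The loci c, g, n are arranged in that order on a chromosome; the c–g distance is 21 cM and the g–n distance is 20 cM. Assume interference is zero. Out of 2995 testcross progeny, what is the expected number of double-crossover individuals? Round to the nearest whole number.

126

Map distances give recombination frequencies of 0.210 and 0.200 for the two intervals.
With no interference, expected double-crossover frequency = 0.210 × 0.200 = 0.04200.
Expected number = 0.04200 × 2995 = 125.79 ≈ 126.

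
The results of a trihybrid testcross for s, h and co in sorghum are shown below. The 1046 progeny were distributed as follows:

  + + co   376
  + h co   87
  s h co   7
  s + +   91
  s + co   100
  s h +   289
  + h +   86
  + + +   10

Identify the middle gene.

The two most frequent reciprocal classes, + + co and s h +, are the parental types, so the F1 was + + co / s h +.
The two rarest classes, + + + and s h co, are the double crossovers. Comparing them with the parentals, only the co allele has switched, so co is the middle locus and the order is h – co – s.

co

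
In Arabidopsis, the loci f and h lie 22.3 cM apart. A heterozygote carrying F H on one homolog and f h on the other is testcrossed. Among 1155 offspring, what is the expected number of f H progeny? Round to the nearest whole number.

A map distance of 22.3 cM corresponds to a recombination frequency of 0.223.
The F1 is F H / f h, so f H is a recombinant gamete class with expected frequency r/2 = 0.223/2 = 0.1115.
Expected number = 0.1115 × 1155 = 128.78 ≈ 129.

129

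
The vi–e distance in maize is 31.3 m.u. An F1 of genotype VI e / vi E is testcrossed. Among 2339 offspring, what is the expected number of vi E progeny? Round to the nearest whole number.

A map distance of 31.3 m.u. corresponds to a recombination frequency of 0.313.
The F1 is VI e / vi E, so vi E is a parental gamete class with expected frequency (1 − r)/2 = 0.687/2 = 0.3435.
Expected number = 0.3435 × 2339 = 803.45 ≈ 803.

803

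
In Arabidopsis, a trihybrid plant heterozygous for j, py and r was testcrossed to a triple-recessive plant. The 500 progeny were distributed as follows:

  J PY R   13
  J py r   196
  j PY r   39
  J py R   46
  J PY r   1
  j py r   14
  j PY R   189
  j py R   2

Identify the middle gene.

The two most frequent reciprocal classes, j PY R and J py r, are the parental types, so the F1 was j PY R / J py r.
The two rarest classes, j py R and J PY r, are the double crossovers. Comparing them with the parentals, only the py allele has switched, so py is the middle locus and the order is r – py – j.

py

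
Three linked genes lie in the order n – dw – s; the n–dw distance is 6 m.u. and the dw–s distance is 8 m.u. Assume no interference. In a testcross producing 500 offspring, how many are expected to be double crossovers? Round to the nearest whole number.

Map distances give recombination frequencies of 0.060 and 0.080 for the two intervals.
With no interference, expected double-crossover frequency = 0.060 × 0.080 = 0.00480.
Expected number = 0.00480 × 500 = 2.40 ≈ 2.

2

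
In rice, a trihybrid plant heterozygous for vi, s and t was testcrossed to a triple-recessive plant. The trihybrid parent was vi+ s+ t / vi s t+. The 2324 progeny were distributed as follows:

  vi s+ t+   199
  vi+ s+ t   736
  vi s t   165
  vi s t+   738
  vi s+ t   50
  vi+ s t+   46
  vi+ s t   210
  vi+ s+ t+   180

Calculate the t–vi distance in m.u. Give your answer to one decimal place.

19.0 m.u.

The two rarest classes, vi s+ t and vi+ s t+, are the double crossovers. Comparing them with the parentals, only the vi allele has switched, so vi is the middle locus and the order is s – vi – t.
Crossovers in the vi–t interval produce the single-crossover classes vi+ s+ t+ and vi s t (180 + 165 = 345) plus the double crossovers (96).
RF(vi–t) = (345 + 96) / 2324 = 441/2324 = 0.1898 → 19.0 m.u.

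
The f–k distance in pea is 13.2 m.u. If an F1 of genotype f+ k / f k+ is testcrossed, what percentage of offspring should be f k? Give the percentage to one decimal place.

6.6%

A map distance of 13.2 m.u. corresponds to a recombination frequency of 0.132.
The F1 is f+ k / f k+, so f k is a recombinant gamete class with expected frequency r/2 = 0.132/2 = 0.0660.
That is 0.0660 = 6.6% of the progeny.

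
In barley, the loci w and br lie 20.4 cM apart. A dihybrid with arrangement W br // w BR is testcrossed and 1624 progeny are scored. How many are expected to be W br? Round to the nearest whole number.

A map distance of 20.4 cM corresponds to a recombination frequency of 0.204.
The F1 is W br / w BR, so W br is a parental gamete class with expected frequency (1 − r)/2 = 0.796/2 = 0.3980.
Expected number = 0.3980 × 1624 = 646.35 ≈ 646.

646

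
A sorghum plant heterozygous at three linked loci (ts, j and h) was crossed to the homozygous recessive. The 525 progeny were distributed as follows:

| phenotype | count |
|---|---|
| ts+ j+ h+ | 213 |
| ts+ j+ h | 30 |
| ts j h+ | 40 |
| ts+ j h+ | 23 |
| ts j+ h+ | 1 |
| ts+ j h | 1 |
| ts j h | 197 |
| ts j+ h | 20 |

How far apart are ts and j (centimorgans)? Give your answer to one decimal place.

8.6 centimorgans

The two most frequent reciprocal classes, ts+ j+ h+ and ts j h, are the parental types, so the F1 was ts+ j+ h+ / ts j h.
The two rarest classes, ts j+ h+ and ts+ j h, are the double crossovers. Comparing them with the parentals, only the ts allele has switched, so ts is the middle locus and the order is j – ts – h.
Crossovers in the j–ts interval produce the single-crossover classes ts+ j h+ and ts j+ h (23 + 20 = 43) plus the double crossovers (2).
RF(j–ts) = (43 + 2) / 525 = 45/525 = 0.0857 → 8.6 centimorgans.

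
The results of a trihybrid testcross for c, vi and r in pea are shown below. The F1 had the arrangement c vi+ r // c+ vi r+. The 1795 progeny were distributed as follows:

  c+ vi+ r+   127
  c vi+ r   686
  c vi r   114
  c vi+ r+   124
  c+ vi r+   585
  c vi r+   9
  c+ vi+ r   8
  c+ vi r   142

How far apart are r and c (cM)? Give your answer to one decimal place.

The two rarest classes, c+ vi+ r and c vi r+, are the double crossovers. Comparing them with the parentals, only the c allele has switched, so c is the middle locus and the order is r – c – vi.
Crossovers in the r–c interval produce the single-crossover classes c vi+ r+ and c+ vi r (124 + 142 = 266) plus the double crossovers (17).
RF(r–c) = (266 + 17) / 1795 = 283/1795 = 0.1577 → 15.8 cM.

15.8 cM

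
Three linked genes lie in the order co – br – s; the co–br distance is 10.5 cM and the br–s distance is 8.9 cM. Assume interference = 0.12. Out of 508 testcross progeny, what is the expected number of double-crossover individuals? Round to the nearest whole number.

4

Map distances give recombination frequencies of 0.105 and 0.089 for the two intervals.
With interference 0.12 (so coincidence = 0.88), expected double-crossover frequency = 0.105 × 0.089 × 0.88 = 0.00822.
Expected number = 0.00822 × 508 = 4.18 ≈ 4.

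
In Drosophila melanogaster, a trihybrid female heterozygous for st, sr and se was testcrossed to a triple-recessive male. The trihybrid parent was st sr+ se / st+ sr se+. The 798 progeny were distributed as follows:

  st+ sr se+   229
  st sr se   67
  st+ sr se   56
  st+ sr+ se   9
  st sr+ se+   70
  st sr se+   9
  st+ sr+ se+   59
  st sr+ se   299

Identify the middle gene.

st

The two rarest classes, st+ sr+ se and st sr se+, are the double crossovers. Comparing them with the parentals, only the st allele has switched, so st is the middle locus and the order is sr – st – se.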